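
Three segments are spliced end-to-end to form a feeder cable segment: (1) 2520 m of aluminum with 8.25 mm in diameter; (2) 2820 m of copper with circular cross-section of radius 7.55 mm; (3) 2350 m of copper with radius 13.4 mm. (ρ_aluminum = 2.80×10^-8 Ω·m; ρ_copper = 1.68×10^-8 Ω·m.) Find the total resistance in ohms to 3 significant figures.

Seg 1: A = π(d/2)² = π(4.1250e-03 m)² = 5.346e-05 m²
R_1 = (2.80×10^-8)(2520)/(5.346e-05) = 1.32 Ω
Seg 2: A = πr² = π(7.5500e-03 m)² = 1.791e-04 m²
R_2 = (1.68×10^-8)(2820)/(1.791e-04) = 0.2646 Ω
Seg 3: A = πr² = π(1.3400e-02 m)² = 5.641e-04 m²
R_3 = (1.68×10^-8)(2350)/(5.641e-04) = 0.06999 Ω
R_total = R_1 + R_2 + R_3 = 1.65 Ω

1.65 Ω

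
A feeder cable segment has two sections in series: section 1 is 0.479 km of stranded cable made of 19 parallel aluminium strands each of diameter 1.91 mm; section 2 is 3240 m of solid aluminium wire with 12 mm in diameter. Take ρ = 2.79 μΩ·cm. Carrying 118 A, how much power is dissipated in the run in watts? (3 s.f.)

ρ = 2.79 μΩ·cm = 2.79×10^-8 Ω·m
Section 1: A_strand = π(9.5500e-04)² = 2.865e-06 m²; R₁ = ρL/(N·A_s) = (2.79×10^-8)(479)/(19×2.865e-06) = 0.2455 Ω
Section 2: A = π(d/2)² = π(6.0000e-03 m)² = 1.131e-04 m²
R₂ = (2.79×10^-8)(3240)/(1.131e-04) = 0.7993 Ω
R = R₁ + R₂ = 1.045 Ω
P = I²R = (118)² × 1.045 = 14500 W

14500 W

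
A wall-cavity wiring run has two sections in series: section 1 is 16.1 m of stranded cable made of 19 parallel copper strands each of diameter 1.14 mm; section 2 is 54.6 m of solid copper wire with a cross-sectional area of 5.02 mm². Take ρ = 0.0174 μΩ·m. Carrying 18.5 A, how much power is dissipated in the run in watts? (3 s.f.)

ρ = 0.0174 μΩ·m = 1.74×10^-8 Ω·m
Section 1: A_strand = π(5.7000e-04)² = 1.021e-06 m²; R₁ = ρL/(N·A_s) = (1.74×10^-8)(16.1)/(19×1.021e-06) = 0.01445 Ω
Section 2: A = 5.02 mm² = 5.020e-06 m²
R₂ = (1.74×10^-8)(54.6)/(5.020e-06) = 0.1893 Ω
R = R₁ + R₂ = 0.2037 Ω
P = I²R = (18.5)² × 0.2037 = 69.7 W

69.7 W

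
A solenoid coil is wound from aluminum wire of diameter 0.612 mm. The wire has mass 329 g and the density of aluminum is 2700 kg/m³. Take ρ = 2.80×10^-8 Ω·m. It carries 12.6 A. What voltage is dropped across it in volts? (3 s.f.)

497 V

A = π(d/2)² = π(3.0600e-04 m)² = 2.9417e-07 m²
L = m/(density·A) = 0.329/(2700×2.9417e-07) = 414.2 m
R = ρL/A = (2.80×10^-8)(414.2)/(2.9417e-07) = 39.43 Ω
V = IR = 12.6 × 39.43 = 497 V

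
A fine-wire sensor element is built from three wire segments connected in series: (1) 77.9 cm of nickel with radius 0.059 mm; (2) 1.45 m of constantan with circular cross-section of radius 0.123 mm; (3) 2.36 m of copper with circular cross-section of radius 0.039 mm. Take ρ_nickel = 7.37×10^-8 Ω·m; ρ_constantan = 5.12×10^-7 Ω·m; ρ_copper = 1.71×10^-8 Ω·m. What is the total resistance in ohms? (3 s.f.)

Seg 1: A = πr² = π(5.9000e-05 m)² = 1.094e-08 m²
R_1 = (7.37×10^-8)(0.779)/(1.094e-08) = 5.25 Ω
Seg 2: A = πr² = π(1.2300e-04 m)² = 4.753e-08 m²
R_2 = (5.12×10^-7)(1.45)/(4.753e-08) = 15.62 Ω
Seg 3: A = πr² = π(3.9000e-05 m)² = 4.778e-09 m²
R_3 = (1.71×10^-8)(2.36)/(4.778e-09) = 8.446 Ω
R_total = R_1 + R_2 + R_3 = 29.3 Ω

29.3 Ω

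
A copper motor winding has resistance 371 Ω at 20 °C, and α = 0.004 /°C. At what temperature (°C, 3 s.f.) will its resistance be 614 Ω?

184 °C

R = R₀(1 + α(T − T₀)) ⇒ T = T₀ + (R/R₀ − 1)/α
T = 20 + (614/371 − 1)/0.004 = 20 + (0.655)/0.004 = 184 °C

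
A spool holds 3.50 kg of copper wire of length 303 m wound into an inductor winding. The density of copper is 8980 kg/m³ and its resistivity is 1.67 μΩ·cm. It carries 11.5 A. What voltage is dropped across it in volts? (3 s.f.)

ρ = 1.67 μΩ·cm = 1.67×10^-8 Ω·m
A = m/(density·L) = 3.5/(8980×303) = 1.2863e-06 m²
R = ρL/A = (1.67×10^-8)(303)/(1.2863e-06) = 3.934 Ω
V = IR = 11.5 × 3.934 = 45.2 V

45.2 V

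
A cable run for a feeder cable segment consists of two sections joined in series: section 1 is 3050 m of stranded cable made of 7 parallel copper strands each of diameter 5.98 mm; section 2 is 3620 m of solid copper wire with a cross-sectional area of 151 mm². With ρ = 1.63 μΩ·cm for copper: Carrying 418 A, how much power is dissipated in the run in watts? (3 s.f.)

ρ = 1.63 μΩ·cm = 1.63×10^-8 Ω·m
Section 1: A_strand = π(2.9900e-03)² = 2.809e-05 m²; R₁ = ρL/(N·A_s) = (1.63×10^-8)(3050)/(7×2.809e-05) = 0.2529 Ω
Section 2: A = 151 mm² = 1.510e-04 m²
R₂ = (1.63×10^-8)(3620)/(1.510e-04) = 0.3908 Ω
R = R₁ + R₂ = 0.6436 Ω
P = I²R = (418)² × 0.6436 = 1.12×10^5 W

1.12×10^5 W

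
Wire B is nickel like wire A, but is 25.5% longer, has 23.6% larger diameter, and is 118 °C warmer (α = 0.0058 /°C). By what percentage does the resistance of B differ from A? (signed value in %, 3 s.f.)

R ∝ ρL/d² with ρ ∝ (1+αΔT), so R_B/R_A = (1 + 25.5/100) × (1 + 23.6/100)⁻² × (1 + 0.0058×118)
= 1.255 × 0.6546 × 1.684 = 1.384
(R_B − R_A)/R_A = 1.384 − 1 = 38.4%

38.4%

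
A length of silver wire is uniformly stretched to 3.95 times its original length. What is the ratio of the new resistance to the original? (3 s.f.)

15.6

Volume constant ⇒ A' = A/k with k = 3.95. R' = ρ(kL)/(A/k) = k²R.
Factor = 15.6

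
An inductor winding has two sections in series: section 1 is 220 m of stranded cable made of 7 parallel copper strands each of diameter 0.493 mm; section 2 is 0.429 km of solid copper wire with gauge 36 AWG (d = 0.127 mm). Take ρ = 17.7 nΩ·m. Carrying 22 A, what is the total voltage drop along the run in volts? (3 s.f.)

13300 V

ρ = 17.7 nΩ·m = 1.77×10^-8 Ω·m
Section 1: A_strand = π(2.4650e-04)² = 1.909e-07 m²; R₁ = ρL/(N·A_s) = (1.77×10^-8)(220)/(7×1.909e-07) = 2.914 Ω
Section 2: A = π(0.127/2 mm)² = π(6.3500e-05 m)² = 1.267e-08 m²
R₂ = (1.77×10^-8)(429)/(1.267e-08) = 599.4 Ω
R = R₁ + R₂ = 602.3 Ω
V = IR = 22 × 602.3 = 13300 V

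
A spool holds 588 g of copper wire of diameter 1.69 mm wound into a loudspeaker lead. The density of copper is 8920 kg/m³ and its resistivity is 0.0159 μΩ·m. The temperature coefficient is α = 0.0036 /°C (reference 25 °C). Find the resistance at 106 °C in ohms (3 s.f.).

ρ = 0.0159 μΩ·m = 1.59×10^-8 Ω·m
A = π(d/2)² = π(8.4500e-04 m)² = 2.2432e-06 m²
L = m/(density·A) = 0.588/(8920×2.2432e-06) = 29.39 m
R = ρL/A = (1.59×10^-8)(29.39)/(2.2432e-06) = 0.2083 Ω
R(106 °C) = 0.2083 × (1 + 0.0036×81) = 0.269 Ω

0.269 Ω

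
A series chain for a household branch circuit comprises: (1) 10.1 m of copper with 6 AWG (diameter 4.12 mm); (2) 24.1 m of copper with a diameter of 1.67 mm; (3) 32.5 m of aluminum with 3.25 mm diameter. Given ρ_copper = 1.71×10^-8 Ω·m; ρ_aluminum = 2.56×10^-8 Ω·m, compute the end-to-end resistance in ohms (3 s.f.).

0.301 Ω

Seg 1: A = π(4.12/2 mm)² = π(2.0600e-03 m)² = 1.333e-05 m²
R_1 = (1.71×10^-8)(10.1)/(1.333e-05) = 0.01295 Ω
Seg 2: A = π(d/2)² = π(8.3500e-04 m)² = 2.190e-06 m²
R_2 = (1.71×10^-8)(24.1)/(2.190e-06) = 0.1881 Ω
Seg 3: A = π(d/2)² = π(1.6250e-03 m)² = 8.296e-06 m²
R_3 = (2.56×10^-8)(32.5)/(8.296e-06) = 0.1003 Ω
R_total = R_1 + R_2 + R_3 = 0.301 Ω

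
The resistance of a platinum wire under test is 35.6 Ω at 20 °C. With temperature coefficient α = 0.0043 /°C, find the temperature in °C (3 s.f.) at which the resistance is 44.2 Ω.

R = R₀(1 + α(T − T₀)) ⇒ T = T₀ + (R/R₀ − 1)/α
T = 20 + (44.2/35.6 − 1)/0.0043 = 20 + (0.2416)/0.0043 = 76.2 °C

76.2 °C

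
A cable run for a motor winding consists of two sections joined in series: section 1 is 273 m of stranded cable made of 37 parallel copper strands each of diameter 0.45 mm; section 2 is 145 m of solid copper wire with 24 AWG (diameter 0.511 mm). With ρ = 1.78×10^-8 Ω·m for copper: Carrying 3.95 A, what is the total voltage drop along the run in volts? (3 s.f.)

53.0 V

Section 1: A_strand = π(2.2500e-04)² = 1.590e-07 m²; R₁ = ρL/(N·A_s) = (1.78×10^-8)(273)/(37×1.590e-07) = 0.8258 Ω
Section 2: A = π(0.511/2 mm)² = π(2.5550e-04 m)² = 2.051e-07 m²
R₂ = (1.78×10^-8)(145)/(2.051e-07) = 12.59 Ω
R = R₁ + R₂ = 13.41 Ω
V = IR = 3.95 × 13.41 = 53.0 V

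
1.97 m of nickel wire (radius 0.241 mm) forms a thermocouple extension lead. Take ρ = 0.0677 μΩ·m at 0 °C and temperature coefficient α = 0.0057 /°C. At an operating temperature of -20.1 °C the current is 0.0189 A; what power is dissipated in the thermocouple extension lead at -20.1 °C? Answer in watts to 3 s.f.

ρ = 0.0677 μΩ·m = 6.77×10^-8 Ω·m
A = πr² = π(2.4100e-04 m)² = 1.825e-07 m²
R₍0₎ = ρL/A = (6.77×10^-8)(1.97)/(1.825e-07) = 0.7309 Ω
R₍-20.1₎ = R₍0₎(1 + αΔT) = 0.7309 × (1 + 0.0057×-20.1) = 0.6472 Ω
P = I²R = (0.0189)² × 0.6472 = 2.31×10^-4 W

2.31×10^-4 W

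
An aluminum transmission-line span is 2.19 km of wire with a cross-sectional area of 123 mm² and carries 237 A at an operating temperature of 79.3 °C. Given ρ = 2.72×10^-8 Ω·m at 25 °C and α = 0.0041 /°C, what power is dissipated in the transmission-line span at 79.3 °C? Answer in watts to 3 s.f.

A = 123 mm² = 1.230e-04 m²
R₍25₎ = ρL/A = (2.72×10^-8)(2190)/(1.230e-04) = 0.4843 Ω
R₍79.3₎ = R₍25₎(1 + αΔT) = 0.4843 × (1 + 0.0041×54.3) = 0.5921 Ω
P = I²R = (237)² × 0.5921 = 33300 W

33300 W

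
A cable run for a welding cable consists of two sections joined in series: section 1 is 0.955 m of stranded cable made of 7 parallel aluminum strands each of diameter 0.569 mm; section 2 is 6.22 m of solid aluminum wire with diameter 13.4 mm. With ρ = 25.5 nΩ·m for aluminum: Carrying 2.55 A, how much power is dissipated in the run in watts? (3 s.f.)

ρ = 25.5 nΩ·m = 2.55×10^-8 Ω·m
Section 1: A_strand = π(2.8450e-04)² = 2.543e-07 m²; R₁ = ρL/(N·A_s) = (2.55×10^-8)(0.955)/(7×2.543e-07) = 0.01368 Ω
Section 2: A = π(d/2)² = π(6.7000e-03 m)² = 1.410e-04 m²
R₂ = (2.55×10^-8)(6.22)/(1.410e-04) = 0.001125 Ω
R = R₁ + R₂ = 0.01481 Ω
P = I²R = (2.55)² × 0.01481 = 0.0963 W

0.0963 W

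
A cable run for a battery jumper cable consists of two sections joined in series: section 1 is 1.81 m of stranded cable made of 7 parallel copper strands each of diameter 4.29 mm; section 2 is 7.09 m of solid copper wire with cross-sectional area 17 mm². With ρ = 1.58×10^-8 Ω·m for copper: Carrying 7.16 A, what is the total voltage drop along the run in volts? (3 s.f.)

Section 1: A_strand = π(2.1450e-03)² = 1.445e-05 m²; R₁ = ρL/(N·A_s) = (1.58×10^-8)(1.81)/(7×1.445e-05) = 2.826×10^-4 Ω
Section 2: A = 17 mm² = 1.700e-05 m²
R₂ = (1.58×10^-8)(7.09)/(1.700e-05) = 0.00659 Ω
R = R₁ + R₂ = 0.006872 Ω
V = IR = 7.16 × 0.006872 = 0.0492 V

0.0492 V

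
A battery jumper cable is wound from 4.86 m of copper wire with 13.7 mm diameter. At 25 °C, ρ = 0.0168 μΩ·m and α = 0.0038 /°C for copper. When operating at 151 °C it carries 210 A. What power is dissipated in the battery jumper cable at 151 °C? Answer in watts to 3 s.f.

36.1 W

ρ = 0.0168 μΩ·m = 1.68×10^-8 Ω·m
A = π(d/2)² = π(6.8500e-03 m)² = 1.474e-04 m²
R₍25₎ = ρL/A = (1.68×10^-8)(4.86)/(1.474e-04) = 5.539×10^-4 Ω
R₍151₎ = R₍25₎(1 + αΔT) = 5.539×10^-4 × (1 + 0.0038×126) = 8.191×10^-4 Ω
P = I²R = (210)² × 8.191×10^-4 = 36.1 W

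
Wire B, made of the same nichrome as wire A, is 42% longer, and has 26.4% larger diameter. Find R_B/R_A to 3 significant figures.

R ∝ L/d², so R_B/R_A = (1 + 42/100) × (1 + 26.4/100)⁻²
= 1.42 × 0.6259 = 0.889

0.889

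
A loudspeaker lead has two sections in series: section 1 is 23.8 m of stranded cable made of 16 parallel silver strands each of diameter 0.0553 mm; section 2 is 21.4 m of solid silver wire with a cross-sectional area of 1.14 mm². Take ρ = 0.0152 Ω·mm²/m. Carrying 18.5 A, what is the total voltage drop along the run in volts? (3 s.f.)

179 V

ρ = 0.0152 Ω·mm²/m = 1.52×10^-8 Ω·m
Section 1: A_strand = π(2.7650e-05)² = 2.402e-09 m²; R₁ = ρL/(N·A_s) = (1.52×10^-8)(23.8)/(16×2.402e-09) = 9.414 Ω
Section 2: A = 1.14 mm² = 1.140e-06 m²
R₂ = (1.52×10^-8)(21.4)/(1.140e-06) = 0.2853 Ω
R = R₁ + R₂ = 9.699 Ω
V = IR = 18.5 × 9.699 = 179 V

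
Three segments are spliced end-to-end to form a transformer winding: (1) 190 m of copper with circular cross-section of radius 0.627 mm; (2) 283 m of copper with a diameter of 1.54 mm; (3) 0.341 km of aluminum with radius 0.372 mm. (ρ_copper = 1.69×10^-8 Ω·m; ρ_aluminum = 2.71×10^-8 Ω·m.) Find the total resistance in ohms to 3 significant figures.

Seg 1: A = πr² = π(6.2700e-04 m)² = 1.235e-06 m²
R_1 = (1.69×10^-8)(190)/(1.235e-06) = 2.6 Ω
Seg 2: A = π(d/2)² = π(7.7000e-04 m)² = 1.863e-06 m²
R_2 = (1.69×10^-8)(283)/(1.863e-06) = 2.568 Ω
Seg 3: A = πr² = π(3.7200e-04 m)² = 4.347e-07 m²
R_3 = (2.71×10^-8)(341)/(4.347e-07) = 21.26 Ω
R_total = R_1 + R_2 + R_3 = 26.4 Ω

26.4 Ω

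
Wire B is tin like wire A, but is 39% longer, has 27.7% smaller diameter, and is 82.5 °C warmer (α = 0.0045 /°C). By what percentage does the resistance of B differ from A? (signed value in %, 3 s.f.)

265%

R ∝ ρL/d² with ρ ∝ (1+αΔT), so R_B/R_A = (1 + 39/100) × (1 − 27.7/100)⁻² × (1 + 0.0045×82.5)
= 1.39 × 1.913 × 1.371 = 3.646
(R_B − R_A)/R_A = 3.646 − 1 = 265%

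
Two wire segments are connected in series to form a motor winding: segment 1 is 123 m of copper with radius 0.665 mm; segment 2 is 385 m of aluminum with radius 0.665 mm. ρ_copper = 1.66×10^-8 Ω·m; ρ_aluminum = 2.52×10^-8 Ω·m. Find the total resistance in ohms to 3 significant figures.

Segment 1: A = πr² = π(6.6500e-04 m)² = 1.389e-06 m²
R₁ = ρL/A = (1.66×10^-8)(123)/(1.389e-06) = 1.47 Ω
R₂ = (2.52×10^-8)(385)/(1.389e-06) = 6.983 Ω
R = R₁ + R₂ = 8.45 Ω

8.45 Ω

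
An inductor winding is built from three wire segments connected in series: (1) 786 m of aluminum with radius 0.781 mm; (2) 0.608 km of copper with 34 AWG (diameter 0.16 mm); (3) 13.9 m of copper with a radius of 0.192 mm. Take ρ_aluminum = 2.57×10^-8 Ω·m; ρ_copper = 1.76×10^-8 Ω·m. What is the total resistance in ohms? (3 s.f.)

Seg 1: A = πr² = π(7.8100e-04 m)² = 1.916e-06 m²
R_1 = (2.57×10^-8)(786)/(1.916e-06) = 10.54 Ω
Seg 2: A = π(0.16/2 mm)² = π(8.0000e-05 m)² = 2.011e-08 m²
R_2 = (1.76×10^-8)(608)/(2.011e-08) = 532.2 Ω
Seg 3: A = πr² = π(1.9200e-04 m)² = 1.158e-07 m²
R_3 = (1.76×10^-8)(13.9)/(1.158e-07) = 2.112 Ω
R_total = R_1 + R_2 + R_3 = 545 Ω

545 Ω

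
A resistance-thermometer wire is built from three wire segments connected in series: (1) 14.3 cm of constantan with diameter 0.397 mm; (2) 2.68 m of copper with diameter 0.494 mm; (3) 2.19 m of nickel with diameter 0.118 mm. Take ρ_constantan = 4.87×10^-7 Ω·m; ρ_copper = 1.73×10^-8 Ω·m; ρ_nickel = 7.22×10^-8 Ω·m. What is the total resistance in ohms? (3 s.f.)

Seg 1: A = π(d/2)² = π(1.9850e-04 m)² = 1.238e-07 m²
R_1 = (4.87×10^-7)(0.143)/(1.238e-07) = 0.5626 Ω
Seg 2: A = π(d/2)² = π(2.4700e-04 m)² = 1.917e-07 m²
R_2 = (1.73×10^-8)(2.68)/(1.917e-07) = 0.2419 Ω
Seg 3: A = π(d/2)² = π(5.9000e-05 m)² = 1.094e-08 m²
R_3 = (7.22×10^-8)(2.19)/(1.094e-08) = 14.46 Ω
R_total = R_1 + R_2 + R_3 = 15.3 Ω

15.3 Ω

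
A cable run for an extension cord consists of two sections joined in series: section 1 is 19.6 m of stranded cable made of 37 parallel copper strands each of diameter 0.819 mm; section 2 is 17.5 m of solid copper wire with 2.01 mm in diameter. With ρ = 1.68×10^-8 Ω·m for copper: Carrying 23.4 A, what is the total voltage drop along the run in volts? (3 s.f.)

2.56 V

Section 1: A_strand = π(4.0950e-04)² = 5.268e-07 m²; R₁ = ρL/(N·A_s) = (1.68×10^-8)(19.6)/(37×5.268e-07) = 0.01689 Ω
Section 2: A = π(d/2)² = π(1.0050e-03 m)² = 3.173e-06 m²
R₂ = (1.68×10^-8)(17.5)/(3.173e-06) = 0.09265 Ω
R = R₁ + R₂ = 0.1095 Ω
V = IR = 23.4 × 0.1095 = 2.56 V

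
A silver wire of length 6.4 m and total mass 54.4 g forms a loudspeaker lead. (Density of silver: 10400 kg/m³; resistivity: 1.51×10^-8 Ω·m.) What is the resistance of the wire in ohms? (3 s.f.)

0.118 Ω

A = m/(density·L) = 0.0544/(10400×6.4) = 8.1731e-07 m²
R = ρL/A = (1.51×10^-8)(6.4)/(8.1731e-07) = 0.118 Ω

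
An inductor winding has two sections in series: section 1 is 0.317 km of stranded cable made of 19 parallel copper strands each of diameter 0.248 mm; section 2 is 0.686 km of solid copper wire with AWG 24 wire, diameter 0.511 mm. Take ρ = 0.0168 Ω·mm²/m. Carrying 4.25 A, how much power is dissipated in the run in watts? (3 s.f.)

ρ = 0.0168 Ω·mm²/m = 1.68×10^-8 Ω·m
Section 1: A_strand = π(1.2400e-04)² = 4.831e-08 m²; R₁ = ρL/(N·A_s) = (1.68×10^-8)(317)/(19×4.831e-08) = 5.803 Ω
Section 2: A = π(0.511/2 mm)² = π(2.5550e-04 m)² = 2.051e-07 m²
R₂ = (1.68×10^-8)(686)/(2.051e-07) = 56.2 Ω
R = R₁ + R₂ = 62 Ω
P = I²R = (4.25)² × 62 = 1120 W

1120 W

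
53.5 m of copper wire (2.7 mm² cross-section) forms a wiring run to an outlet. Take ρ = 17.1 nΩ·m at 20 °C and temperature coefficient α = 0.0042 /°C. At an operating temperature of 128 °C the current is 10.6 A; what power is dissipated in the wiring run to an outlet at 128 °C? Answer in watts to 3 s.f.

55.3 W

ρ = 17.1 nΩ·m = 1.71×10^-8 Ω·m
A = 2.7 mm² = 2.700e-06 m²
R₍20₎ = ρL/A = (1.71×10^-8)(53.5)/(2.700e-06) = 0.3388 Ω
R₍128₎ = R₍20₎(1 + αΔT) = 0.3388 × (1 + 0.0042×108) = 0.4925 Ω
P = I²R = (10.6)² × 0.4925 = 55.3 W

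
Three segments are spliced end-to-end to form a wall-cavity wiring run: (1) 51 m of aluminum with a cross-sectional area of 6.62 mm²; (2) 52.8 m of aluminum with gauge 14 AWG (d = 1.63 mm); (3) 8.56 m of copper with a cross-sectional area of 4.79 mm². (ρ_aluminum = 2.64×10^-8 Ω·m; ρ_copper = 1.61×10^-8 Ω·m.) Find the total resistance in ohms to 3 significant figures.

0.900 Ω

Seg 1: A = 6.62 mm² = 6.620e-06 m²
R_1 = (2.64×10^-8)(51)/(6.620e-06) = 0.2034 Ω
Seg 2: A = π(1.63/2 mm)² = π(8.1500e-04 m)² = 2.087e-06 m²
R_2 = (2.64×10^-8)(52.8)/(2.087e-06) = 0.668 Ω
Seg 3: A = 4.79 mm² = 4.790e-06 m²
R_3 = (1.61×10^-8)(8.56)/(4.790e-06) = 0.02877 Ω
R_total = R_1 + R_2 + R_3 = 0.900 Ω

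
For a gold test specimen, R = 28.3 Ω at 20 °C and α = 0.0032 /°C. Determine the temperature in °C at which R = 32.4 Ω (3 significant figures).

R = R₀(1 + α(T − T₀)) ⇒ T = T₀ + (R/R₀ − 1)/α
T = 20 + (32.4/28.3 − 1)/0.0032 = 20 + (0.1449)/0.0032 = 65.3 °C

65.3 °C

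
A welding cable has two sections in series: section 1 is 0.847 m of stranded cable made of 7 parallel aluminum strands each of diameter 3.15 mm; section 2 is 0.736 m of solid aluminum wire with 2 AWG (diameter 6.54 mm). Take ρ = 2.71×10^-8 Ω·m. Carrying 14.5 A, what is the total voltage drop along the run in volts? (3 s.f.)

0.0147 V

Section 1: A_strand = π(1.5750e-03)² = 7.793e-06 m²; R₁ = ρL/(N·A_s) = (2.71×10^-8)(0.847)/(7×7.793e-06) = 4.208×10^-4 Ω
Section 2: A = π(6.54/2 mm)² = π(3.2700e-03 m)² = 3.359e-05 m²
R₂ = (2.71×10^-8)(0.736)/(3.359e-05) = 5.937×10^-4 Ω
R = R₁ + R₂ = 0.001015 Ω
V = IR = 14.5 × 0.001015 = 0.0147 V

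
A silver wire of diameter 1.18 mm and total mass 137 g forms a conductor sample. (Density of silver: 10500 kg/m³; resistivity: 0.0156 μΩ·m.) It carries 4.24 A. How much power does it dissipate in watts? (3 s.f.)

3.06 W

ρ = 0.0156 μΩ·m = 1.56×10^-8 Ω·m
A = π(d/2)² = π(5.9000e-04 m)² = 1.0936e-06 m²
L = m/(density·A) = 0.137/(10500×1.0936e-06) = 11.93 m
R = ρL/A = (1.56×10^-8)(11.93)/(1.0936e-06) = 0.1702 Ω
P = I²R = (4.24)² × 0.1702 = 3.06 W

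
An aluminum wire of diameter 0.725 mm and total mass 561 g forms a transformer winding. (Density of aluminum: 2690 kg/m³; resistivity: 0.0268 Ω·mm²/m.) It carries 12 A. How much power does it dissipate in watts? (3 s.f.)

4720 W

ρ = 0.0268 Ω·mm²/m = 2.68×10^-8 Ω·m
A = π(d/2)² = π(3.6250e-04 m)² = 4.1282e-07 m²
L = m/(density·A) = 0.561/(2690×4.1282e-07) = 505.2 m
R = ρL/A = (2.68×10^-8)(505.2)/(4.1282e-07) = 32.8 Ω
P = I²R = (12)² × 32.8 = 4720 W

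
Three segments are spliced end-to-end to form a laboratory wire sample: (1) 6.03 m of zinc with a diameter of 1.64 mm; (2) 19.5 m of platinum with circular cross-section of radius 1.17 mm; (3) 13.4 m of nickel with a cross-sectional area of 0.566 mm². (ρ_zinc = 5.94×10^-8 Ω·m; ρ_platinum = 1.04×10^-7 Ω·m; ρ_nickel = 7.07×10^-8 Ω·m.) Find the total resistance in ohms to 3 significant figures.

Seg 1: A = π(d/2)² = π(8.2000e-04 m)² = 2.112e-06 m²
R_1 = (5.94×10^-8)(6.03)/(2.112e-06) = 0.1696 Ω
Seg 2: A = πr² = π(1.1700e-03 m)² = 4.301e-06 m²
R_2 = (1.04×10^-7)(19.5)/(4.301e-06) = 0.4716 Ω
Seg 3: A = 0.566 mm² = 5.660e-07 m²
R_3 = (7.07×10^-8)(13.4)/(5.660e-07) = 1.674 Ω
R_total = R_1 + R_2 + R_3 = 2.31 Ω

2.31 Ω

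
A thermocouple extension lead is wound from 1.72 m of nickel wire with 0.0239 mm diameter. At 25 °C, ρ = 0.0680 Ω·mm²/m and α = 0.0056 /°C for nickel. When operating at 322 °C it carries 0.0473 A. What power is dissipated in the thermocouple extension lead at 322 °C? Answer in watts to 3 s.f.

ρ = 0.0680 Ω·mm²/m = 6.80×10^-8 Ω·m
A = π(d/2)² = π(1.1950e-05 m)² = 4.486e-10 m²
R₍25₎ = ρL/A = (6.80×10^-8)(1.72)/(4.486e-10) = 260.7 Ω
R₍322₎ = R₍25₎(1 + αΔT) = 260.7 × (1 + 0.0056×297) = 694.3 Ω
P = I²R = (0.0473)² × 694.3 = 1.55 W

1.55 W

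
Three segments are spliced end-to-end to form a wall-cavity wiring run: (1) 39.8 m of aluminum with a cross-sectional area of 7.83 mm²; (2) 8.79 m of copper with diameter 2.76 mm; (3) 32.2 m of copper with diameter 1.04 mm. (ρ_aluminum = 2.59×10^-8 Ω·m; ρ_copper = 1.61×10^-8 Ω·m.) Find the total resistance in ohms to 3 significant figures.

Seg 1: A = 7.83 mm² = 7.830e-06 m²
R_1 = (2.59×10^-8)(39.8)/(7.830e-06) = 0.1317 Ω
Seg 2: A = π(d/2)² = π(1.3800e-03 m)² = 5.983e-06 m²
R_2 = (1.61×10^-8)(8.79)/(5.983e-06) = 0.02365 Ω
Seg 3: A = π(d/2)² = π(5.2000e-04 m)² = 8.495e-07 m²
R_3 = (1.61×10^-8)(32.2)/(8.495e-07) = 0.6103 Ω
R_total = R_1 + R_2 + R_3 = 0.766 Ω

0.766 Ω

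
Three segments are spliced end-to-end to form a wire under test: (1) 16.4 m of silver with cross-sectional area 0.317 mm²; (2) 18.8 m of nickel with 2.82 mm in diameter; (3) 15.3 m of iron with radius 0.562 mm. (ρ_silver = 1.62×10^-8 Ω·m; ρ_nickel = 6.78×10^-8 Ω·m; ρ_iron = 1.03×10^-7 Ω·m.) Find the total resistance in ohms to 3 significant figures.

2.63 Ω

Seg 1: A = 0.317 mm² = 3.170e-07 m²
R_1 = (1.62×10^-8)(16.4)/(3.170e-07) = 0.8381 Ω
Seg 2: A = π(d/2)² = π(1.4100e-03 m)² = 6.246e-06 m²
R_2 = (6.78×10^-8)(18.8)/(6.246e-06) = 0.2041 Ω
Seg 3: A = πr² = π(5.6200e-04 m)² = 9.923e-07 m²
R_3 = (1.03×10^-7)(15.3)/(9.923e-07) = 1.588 Ω
R_total = R_1 + R_2 + R_3 = 2.63 Ω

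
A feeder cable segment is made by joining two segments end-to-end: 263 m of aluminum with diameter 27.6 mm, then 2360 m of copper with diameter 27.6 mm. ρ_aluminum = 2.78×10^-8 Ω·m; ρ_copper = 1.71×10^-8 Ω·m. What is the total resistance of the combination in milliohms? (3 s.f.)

Segment 1: A = π(d/2)² = π(1.3800e-02 m)² = 5.983e-04 m²
R₁ = ρL/A = (2.78×10^-8)(263)/(5.983e-04) = 0.01222 Ω
R₂ = (1.71×10^-8)(2360)/(5.983e-04) = 0.06745 Ω
R = R₁ + R₂ = 79.7 mΩ

79.7 mΩ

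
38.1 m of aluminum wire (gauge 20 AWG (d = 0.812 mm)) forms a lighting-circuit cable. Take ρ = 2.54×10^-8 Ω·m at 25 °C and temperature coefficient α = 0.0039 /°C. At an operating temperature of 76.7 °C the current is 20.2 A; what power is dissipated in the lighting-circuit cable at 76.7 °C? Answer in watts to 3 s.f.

A = π(0.812/2 mm)² = π(4.0600e-04 m)² = 5.178e-07 m²
R₍25₎ = ρL/A = (2.54×10^-8)(38.1)/(5.178e-07) = 1.869 Ω
R₍76.7₎ = R₍25₎(1 + αΔT) = 1.869 × (1 + 0.0039×51.7) = 2.246 Ω
P = I²R = (20.2)² × 2.246 = 916 W

916 W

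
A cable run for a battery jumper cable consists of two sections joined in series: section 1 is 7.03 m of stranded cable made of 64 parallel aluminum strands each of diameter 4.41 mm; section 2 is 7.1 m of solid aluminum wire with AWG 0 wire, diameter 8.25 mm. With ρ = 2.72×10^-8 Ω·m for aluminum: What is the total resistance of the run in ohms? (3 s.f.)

Section 1: A_strand = π(2.2050e-03)² = 1.527e-05 m²; R₁ = ρL/(N·A_s) = (2.72×10^-8)(7.03)/(64×1.527e-05) = 1.956×10^-4 Ω
Section 2: A = π(8.25/2 mm)² = π(4.1250e-03 m)² = 5.346e-05 m²
R₂ = (2.72×10^-8)(7.1)/(5.346e-05) = 0.003613 Ω
R = R₁ + R₂ = 0.00381 Ω

0.00381 Ω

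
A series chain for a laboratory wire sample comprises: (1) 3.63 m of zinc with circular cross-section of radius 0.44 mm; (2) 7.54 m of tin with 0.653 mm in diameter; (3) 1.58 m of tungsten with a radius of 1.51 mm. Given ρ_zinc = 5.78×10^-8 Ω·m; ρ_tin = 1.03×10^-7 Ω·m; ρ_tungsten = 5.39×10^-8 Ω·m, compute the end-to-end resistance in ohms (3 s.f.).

2.68 Ω

Seg 1: A = πr² = π(4.4000e-04 m)² = 6.082e-07 m²
R_1 = (5.78×10^-8)(3.63)/(6.082e-07) = 0.345 Ω
Seg 2: A = π(d/2)² = π(3.2650e-04 m)² = 3.349e-07 m²
R_2 = (1.03×10^-7)(7.54)/(3.349e-07) = 2.319 Ω
Seg 3: A = πr² = π(1.5100e-03 m)² = 7.163e-06 m²
R_3 = (5.39×10^-8)(1.58)/(7.163e-06) = 0.01189 Ω
R_total = R_1 + R_2 + R_3 = 2.68 Ω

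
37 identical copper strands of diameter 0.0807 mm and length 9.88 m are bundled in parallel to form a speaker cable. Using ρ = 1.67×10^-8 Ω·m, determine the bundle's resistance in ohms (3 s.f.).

0.872 Ω

A_strand = π(4.0350e-05 m)² = 5.115e-09 m²
R_strand = ρL/A = (1.67×10^-8)(9.88)/(5.115e-09) = 32.26 Ω
R_total = R_strand/N = 32.26/37 = 0.872 Ω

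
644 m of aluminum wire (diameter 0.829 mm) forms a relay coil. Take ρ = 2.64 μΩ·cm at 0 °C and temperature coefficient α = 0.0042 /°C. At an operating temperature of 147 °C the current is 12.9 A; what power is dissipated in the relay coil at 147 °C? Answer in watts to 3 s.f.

ρ = 2.64 μΩ·cm = 2.64×10^-8 Ω·m
A = π(d/2)² = π(4.1450e-04 m)² = 5.398e-07 m²
R₍0₎ = ρL/A = (2.64×10^-8)(644)/(5.398e-07) = 31.5 Ω
R₍147₎ = R₍0₎(1 + αΔT) = 31.5 × (1 + 0.0042×147) = 50.95 Ω
P = I²R = (12.9)² × 50.95 = 8480 W

8480 W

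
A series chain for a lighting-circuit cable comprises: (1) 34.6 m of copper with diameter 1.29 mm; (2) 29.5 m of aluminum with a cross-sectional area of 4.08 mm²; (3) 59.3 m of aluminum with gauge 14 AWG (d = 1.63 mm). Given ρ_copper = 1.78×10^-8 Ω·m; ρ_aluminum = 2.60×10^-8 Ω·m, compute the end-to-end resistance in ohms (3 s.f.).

Seg 1: A = π(d/2)² = π(6.4500e-04 m)² = 1.307e-06 m²
R_1 = (1.78×10^-8)(34.6)/(1.307e-06) = 0.4712 Ω
Seg 2: A = 4.08 mm² = 4.080e-06 m²
R_2 = (2.60×10^-8)(29.5)/(4.080e-06) = 0.188 Ω
Seg 3: A = π(1.63/2 mm)² = π(8.1500e-04 m)² = 2.087e-06 m²
R_3 = (2.60×10^-8)(59.3)/(2.087e-06) = 0.7389 Ω
R_total = R_1 + R_2 + R_3 = 1.40 Ω

1.40 Ω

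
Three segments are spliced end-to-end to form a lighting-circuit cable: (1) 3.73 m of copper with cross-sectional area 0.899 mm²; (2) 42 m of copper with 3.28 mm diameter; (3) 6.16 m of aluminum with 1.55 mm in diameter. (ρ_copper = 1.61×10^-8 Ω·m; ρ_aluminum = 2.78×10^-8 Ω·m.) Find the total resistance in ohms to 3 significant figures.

0.238 Ω

Seg 1: A = 0.899 mm² = 8.990e-07 m²
R_1 = (1.61×10^-8)(3.73)/(8.990e-07) = 0.0668 Ω
Seg 2: A = π(d/2)² = π(1.6400e-03 m)² = 8.450e-06 m²
R_2 = (1.61×10^-8)(42)/(8.450e-06) = 0.08003 Ω
Seg 3: A = π(d/2)² = π(7.7500e-04 m)² = 1.887e-06 m²
R_3 = (2.78×10^-8)(6.16)/(1.887e-06) = 0.09076 Ω
R_total = R_1 + R_2 + R_3 = 0.238 Ω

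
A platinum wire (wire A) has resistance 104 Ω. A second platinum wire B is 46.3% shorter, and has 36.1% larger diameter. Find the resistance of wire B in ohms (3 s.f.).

R ∝ L/d², so R_B/R_A = (1 − 46.3/100) × (1 + 36.1/100)⁻²
= 0.537 × 0.5399 = 0.2899
R_B = 0.2899 × 104 = 30.2 Ω

30.2 Ω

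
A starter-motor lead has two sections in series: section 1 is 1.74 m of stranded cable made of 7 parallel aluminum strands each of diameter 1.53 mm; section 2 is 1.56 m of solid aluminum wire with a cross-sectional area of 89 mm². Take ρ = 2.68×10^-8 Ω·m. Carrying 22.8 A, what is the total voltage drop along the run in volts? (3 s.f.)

0.0933 V

Section 1: A_strand = π(7.6500e-04)² = 1.839e-06 m²; R₁ = ρL/(N·A_s) = (2.68×10^-8)(1.74)/(7×1.839e-06) = 0.003623 Ω
Section 2: A = 89 mm² = 8.900e-05 m²
R₂ = (2.68×10^-8)(1.56)/(8.900e-05) = 4.698×10^-4 Ω
R = R₁ + R₂ = 0.004093 Ω
V = IR = 22.8 × 0.004093 = 0.0933 V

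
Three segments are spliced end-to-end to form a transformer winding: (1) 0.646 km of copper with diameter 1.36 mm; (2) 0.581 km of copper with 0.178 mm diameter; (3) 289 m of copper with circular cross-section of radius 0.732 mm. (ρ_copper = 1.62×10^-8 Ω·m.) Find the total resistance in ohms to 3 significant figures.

388 Ω

Seg 1: A = π(d/2)² = π(6.8000e-04 m)² = 1.453e-06 m²
R_1 = (1.62×10^-8)(646)/(1.453e-06) = 7.204 Ω
Seg 2: A = π(d/2)² = π(8.9000e-05 m)² = 2.488e-08 m²
R_2 = (1.62×10^-8)(581)/(2.488e-08) = 378.2 Ω
Seg 3: A = πr² = π(7.3200e-04 m)² = 1.683e-06 m²
R_3 = (1.62×10^-8)(289)/(1.683e-06) = 2.781 Ω
R_total = R_1 + R_2 + R_3 = 388 Ω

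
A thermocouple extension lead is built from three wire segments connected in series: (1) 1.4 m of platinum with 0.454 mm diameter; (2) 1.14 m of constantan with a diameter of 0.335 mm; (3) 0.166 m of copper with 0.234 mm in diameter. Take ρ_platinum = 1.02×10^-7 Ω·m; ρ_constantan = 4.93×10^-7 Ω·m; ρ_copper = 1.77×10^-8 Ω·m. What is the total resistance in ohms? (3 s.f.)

Seg 1: A = π(d/2)² = π(2.2700e-04 m)² = 1.619e-07 m²
R_1 = (1.02×10^-7)(1.4)/(1.619e-07) = 0.8821 Ω
Seg 2: A = π(d/2)² = π(1.6750e-04 m)² = 8.814e-08 m²
R_2 = (4.93×10^-7)(1.14)/(8.814e-08) = 6.376 Ω
Seg 3: A = π(d/2)² = π(1.1700e-04 m)² = 4.301e-08 m²
R_3 = (1.77×10^-8)(0.166)/(4.301e-08) = 0.06832 Ω
R_total = R_1 + R_2 + R_3 = 7.33 Ω

7.33 Ω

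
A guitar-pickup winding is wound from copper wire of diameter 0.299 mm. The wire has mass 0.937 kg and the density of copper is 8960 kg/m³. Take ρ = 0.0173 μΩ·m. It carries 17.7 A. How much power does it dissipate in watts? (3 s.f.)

1.15×10^5 W

ρ = 0.0173 μΩ·m = 1.73×10^-8 Ω·m
A = π(d/2)² = π(1.4950e-04 m)² = 7.0215e-08 m²
L = m/(density·A) = 0.937/(8960×7.0215e-08) = 1489 m
R = ρL/A = (1.73×10^-8)(1489)/(7.0215e-08) = 367 Ω
P = I²R = (17.7)² × 367 = 1.15×10^5 W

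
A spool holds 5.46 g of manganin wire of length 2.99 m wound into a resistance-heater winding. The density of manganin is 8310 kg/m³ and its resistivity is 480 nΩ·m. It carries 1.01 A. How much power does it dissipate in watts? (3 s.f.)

ρ = 480 nΩ·m = 4.80×10^-7 Ω·m
A = m/(density·L) = 0.00546/(8310×2.99) = 2.1975e-07 m²
R = ρL/A = (4.80×10^-7)(2.99)/(2.1975e-07) = 6.531 Ω
P = I²R = (1.01)² × 6.531 = 6.66 W

6.66 W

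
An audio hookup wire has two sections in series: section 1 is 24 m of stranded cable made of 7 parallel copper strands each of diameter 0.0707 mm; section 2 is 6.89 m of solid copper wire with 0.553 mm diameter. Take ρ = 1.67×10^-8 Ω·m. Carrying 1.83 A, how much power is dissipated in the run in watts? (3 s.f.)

Section 1: A_strand = π(3.5350e-05)² = 3.926e-09 m²; R₁ = ρL/(N·A_s) = (1.67×10^-8)(24)/(7×3.926e-09) = 14.58 Ω
Section 2: A = π(d/2)² = π(2.7650e-04 m)² = 2.402e-07 m²
R₂ = (1.67×10^-8)(6.89)/(2.402e-07) = 0.4791 Ω
R = R₁ + R₂ = 15.06 Ω
P = I²R = (1.83)² × 15.06 = 50.4 W

50.4 W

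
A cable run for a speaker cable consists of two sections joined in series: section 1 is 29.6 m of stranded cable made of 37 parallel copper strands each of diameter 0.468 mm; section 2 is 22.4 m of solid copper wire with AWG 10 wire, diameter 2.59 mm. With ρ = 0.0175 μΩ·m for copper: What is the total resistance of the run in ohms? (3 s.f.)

ρ = 0.0175 μΩ·m = 1.75×10^-8 Ω·m
Section 1: A_strand = π(2.3400e-04)² = 1.720e-07 m²; R₁ = ρL/(N·A_s) = (1.75×10^-8)(29.6)/(37×1.720e-07) = 0.08139 Ω
Section 2: A = π(2.59/2 mm)² = π(1.2950e-03 m)² = 5.269e-06 m²
R₂ = (1.75×10^-8)(22.4)/(5.269e-06) = 0.0744 Ω
R = R₁ + R₂ = 0.156 Ω

0.156 Ω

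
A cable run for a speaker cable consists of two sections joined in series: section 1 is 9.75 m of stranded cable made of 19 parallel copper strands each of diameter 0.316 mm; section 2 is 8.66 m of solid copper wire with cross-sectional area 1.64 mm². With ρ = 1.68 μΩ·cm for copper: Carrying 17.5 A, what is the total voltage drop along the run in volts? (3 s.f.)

ρ = 1.68 μΩ·cm = 1.68×10^-8 Ω·m
Section 1: A_strand = π(1.5800e-04)² = 7.843e-08 m²; R₁ = ρL/(N·A_s) = (1.68×10^-8)(9.75)/(19×7.843e-08) = 0.1099 Ω
Section 2: A = 1.64 mm² = 1.640e-06 m²
R₂ = (1.68×10^-8)(8.66)/(1.640e-06) = 0.08871 Ω
R = R₁ + R₂ = 0.1986 Ω
V = IR = 17.5 × 0.1986 = 3.48 V

3.48 V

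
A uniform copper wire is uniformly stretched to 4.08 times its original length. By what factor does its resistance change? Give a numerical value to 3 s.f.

16.6

Volume constant ⇒ A' = A/k with k = 4.08. R' = ρ(kL)/(A/k) = k²R.
Factor = 16.6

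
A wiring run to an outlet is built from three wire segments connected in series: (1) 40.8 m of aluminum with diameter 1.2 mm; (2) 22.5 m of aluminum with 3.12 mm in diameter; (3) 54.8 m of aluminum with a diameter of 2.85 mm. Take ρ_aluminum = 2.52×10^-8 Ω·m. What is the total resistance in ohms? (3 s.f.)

1.20 Ω

Seg 1: A = π(d/2)² = π(6.0000e-04 m)² = 1.131e-06 m²
R_1 = (2.52×10^-8)(40.8)/(1.131e-06) = 0.9091 Ω
Seg 2: A = π(d/2)² = π(1.5600e-03 m)² = 7.645e-06 m²
R_2 = (2.52×10^-8)(22.5)/(7.645e-06) = 0.07416 Ω
Seg 3: A = π(d/2)² = π(1.4250e-03 m)² = 6.379e-06 m²
R_3 = (2.52×10^-8)(54.8)/(6.379e-06) = 0.2165 Ω
R_total = R_1 + R_2 + R_3 = 1.20 Ω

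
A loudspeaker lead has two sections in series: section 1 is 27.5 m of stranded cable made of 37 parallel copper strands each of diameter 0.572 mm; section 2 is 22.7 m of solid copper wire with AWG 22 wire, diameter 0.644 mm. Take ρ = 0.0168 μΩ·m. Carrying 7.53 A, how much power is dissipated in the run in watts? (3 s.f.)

ρ = 0.0168 μΩ·m = 1.68×10^-8 Ω·m
Section 1: A_strand = π(2.8600e-04)² = 2.570e-07 m²; R₁ = ρL/(N·A_s) = (1.68×10^-8)(27.5)/(37×2.570e-07) = 0.04859 Ω
Section 2: A = π(0.644/2 mm)² = π(3.2200e-04 m)² = 3.257e-07 m²
R₂ = (1.68×10^-8)(22.7)/(3.257e-07) = 1.171 Ω
R = R₁ + R₂ = 1.219 Ω
P = I²R = (7.53)² × 1.219 = 69.1 W

69.1 W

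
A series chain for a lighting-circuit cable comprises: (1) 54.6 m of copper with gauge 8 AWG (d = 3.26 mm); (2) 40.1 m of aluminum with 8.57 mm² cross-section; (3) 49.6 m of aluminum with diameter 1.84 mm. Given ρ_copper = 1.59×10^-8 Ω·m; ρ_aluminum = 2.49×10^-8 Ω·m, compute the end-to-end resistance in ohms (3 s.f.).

0.685 Ω

Seg 1: A = π(3.26/2 mm)² = π(1.6300e-03 m)² = 8.347e-06 m²
R_1 = (1.59×10^-8)(54.6)/(8.347e-06) = 0.104 Ω
Seg 2: A = 8.57 mm² = 8.570e-06 m²
R_2 = (2.49×10^-8)(40.1)/(8.570e-06) = 0.1165 Ω
Seg 3: A = π(d/2)² = π(9.2000e-04 m)² = 2.659e-06 m²
R_3 = (2.49×10^-8)(49.6)/(2.659e-06) = 0.4645 Ω
R_total = R_1 + R_2 + R_3 = 0.685 Ω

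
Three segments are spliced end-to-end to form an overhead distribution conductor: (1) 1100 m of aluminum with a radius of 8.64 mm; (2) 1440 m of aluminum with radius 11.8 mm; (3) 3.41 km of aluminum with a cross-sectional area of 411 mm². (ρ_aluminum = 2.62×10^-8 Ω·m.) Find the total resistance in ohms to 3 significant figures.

Seg 1: A = πr² = π(8.6400e-03 m)² = 2.345e-04 m²
R_1 = (2.62×10^-8)(1100)/(2.345e-04) = 0.1229 Ω
Seg 2: A = πr² = π(1.1800e-02 m)² = 4.374e-04 m²
R_2 = (2.62×10^-8)(1440)/(4.374e-04) = 0.08625 Ω
Seg 3: A = 411 mm² = 4.110e-04 m²
R_3 = (2.62×10^-8)(3410)/(4.110e-04) = 0.2174 Ω
R_total = R_1 + R_2 + R_3 = 0.427 Ω

0.427 Ω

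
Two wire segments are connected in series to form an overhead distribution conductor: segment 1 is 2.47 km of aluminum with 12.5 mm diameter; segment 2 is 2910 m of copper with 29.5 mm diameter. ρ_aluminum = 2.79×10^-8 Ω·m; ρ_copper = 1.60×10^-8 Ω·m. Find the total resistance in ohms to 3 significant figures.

Segment 1: A = π(d/2)² = π(6.2500e-03 m)² = 1.227e-04 m²
R₁ = ρL/A = (2.79×10^-8)(2470)/(1.227e-04) = 0.5616 Ω
Segment 2: A = π(d/2)² = π(1.4750e-02 m)² = 6.835e-04 m²
R₂ = (1.60×10^-8)(2910)/(6.835e-04) = 0.06812 Ω
R = R₁ + R₂ = 0.630 Ω

0.630 Ω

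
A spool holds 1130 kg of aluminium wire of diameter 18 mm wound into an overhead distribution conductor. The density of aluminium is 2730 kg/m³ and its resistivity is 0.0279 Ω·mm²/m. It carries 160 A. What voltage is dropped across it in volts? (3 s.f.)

28.5 V

ρ = 0.0279 Ω·mm²/m = 2.79×10^-8 Ω·m
A = π(d/2)² = π(9.0000e-03 m)² = 2.5447e-04 m²
L = m/(density·A) = 1130/(2730×2.5447e-04) = 1627 m
R = ρL/A = (2.79×10^-8)(1627)/(2.5447e-04) = 0.1783 Ω
V = IR = 160 × 0.1783 = 28.5 V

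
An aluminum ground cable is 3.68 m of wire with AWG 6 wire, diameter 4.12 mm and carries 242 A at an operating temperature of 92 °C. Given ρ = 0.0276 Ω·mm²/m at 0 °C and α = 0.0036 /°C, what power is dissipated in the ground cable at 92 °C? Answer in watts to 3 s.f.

594 W

ρ = 0.0276 Ω·mm²/m = 2.76×10^-8 Ω·m
A = π(4.12/2 mm)² = π(2.0600e-03 m)² = 1.333e-05 m²
R₍0₎ = ρL/A = (2.76×10^-8)(3.68)/(1.333e-05) = 0.007619 Ω
R₍92₎ = R₍0₎(1 + αΔT) = 0.007619 × (1 + 0.0036×92) = 0.01014 Ω
P = I²R = (242)² × 0.01014 = 594 W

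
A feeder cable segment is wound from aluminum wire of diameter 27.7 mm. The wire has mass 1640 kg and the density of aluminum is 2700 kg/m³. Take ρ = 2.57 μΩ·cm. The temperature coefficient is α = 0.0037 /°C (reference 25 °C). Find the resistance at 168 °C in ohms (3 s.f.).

ρ = 2.57 μΩ·cm = 2.57×10^-8 Ω·m
A = π(d/2)² = π(1.3850e-02 m)² = 6.0263e-04 m²
L = m/(density·A) = 1640/(2700×6.0263e-04) = 1008 m
R = ρL/A = (2.57×10^-8)(1008)/(6.0263e-04) = 0.04298 Ω
R(168 °C) = 0.04298 × (1 + 0.0037×143) = 0.0657 Ω

0.0657 Ω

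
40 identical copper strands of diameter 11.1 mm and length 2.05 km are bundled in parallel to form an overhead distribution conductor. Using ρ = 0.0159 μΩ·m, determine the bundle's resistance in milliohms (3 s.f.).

8.42 mΩ

ρ = 0.0159 μΩ·m = 1.59×10^-8 Ω·m
A_strand = π(5.5500e-03 m)² = 9.677e-05 m²
R_strand = ρL/A = (1.59×10^-8)(2050)/(9.677e-05) = 0.3368 Ω
R_total = R_strand/N = 0.3368/40 = 8.42 mΩ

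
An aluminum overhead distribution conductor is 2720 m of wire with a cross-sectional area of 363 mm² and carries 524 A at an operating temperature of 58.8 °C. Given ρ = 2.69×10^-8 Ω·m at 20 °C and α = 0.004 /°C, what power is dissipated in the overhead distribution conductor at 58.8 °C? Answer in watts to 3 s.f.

63900 W

A = 363 mm² = 3.630e-04 m²
R₍20₎ = ρL/A = (2.69×10^-8)(2720)/(3.630e-04) = 0.2016 Ω
R₍58.8₎ = R₍20₎(1 + αΔT) = 0.2016 × (1 + 0.004×38.8) = 0.2328 Ω
P = I²R = (524)² × 0.2328 = 63900 W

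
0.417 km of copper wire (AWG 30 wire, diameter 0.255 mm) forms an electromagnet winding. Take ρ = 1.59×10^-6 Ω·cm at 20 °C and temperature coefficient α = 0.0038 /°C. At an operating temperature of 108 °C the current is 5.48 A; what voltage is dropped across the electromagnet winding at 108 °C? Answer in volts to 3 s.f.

949 V

ρ = 1.59×10^-6 Ω·cm = 1.59×10^-8 Ω·m
A = π(0.255/2 mm)² = π(1.2750e-04 m)² = 5.107e-08 m²
R₍20₎ = ρL/A = (1.59×10^-8)(417)/(5.107e-08) = 129.8 Ω
R₍108₎ = R₍20₎(1 + αΔT) = 129.8 × (1 + 0.0038×88) = 173.2 Ω
V = IR = 5.48 × 173.2 = 949 V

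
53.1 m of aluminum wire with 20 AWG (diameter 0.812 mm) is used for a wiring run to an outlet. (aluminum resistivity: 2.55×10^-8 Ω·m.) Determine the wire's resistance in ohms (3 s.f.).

A = π(0.812/2 mm)² = π(4.0600e-04 m)² = 5.178e-07 m²
R = ρL/A = (2.55×10^-8)(53.1 m)/(5.178e-07 m²) = 2.61 Ω

2.61 Ω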